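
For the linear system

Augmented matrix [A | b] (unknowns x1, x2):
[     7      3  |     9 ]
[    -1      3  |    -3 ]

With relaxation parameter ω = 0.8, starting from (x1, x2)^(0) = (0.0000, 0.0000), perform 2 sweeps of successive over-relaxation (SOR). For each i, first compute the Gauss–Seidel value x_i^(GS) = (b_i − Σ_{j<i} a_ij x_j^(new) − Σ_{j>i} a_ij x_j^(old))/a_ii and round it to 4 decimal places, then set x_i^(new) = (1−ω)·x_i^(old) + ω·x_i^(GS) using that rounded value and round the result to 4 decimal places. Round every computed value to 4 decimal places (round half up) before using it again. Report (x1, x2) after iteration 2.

Iteration 1:
  x1: GS value = (9 - (3)·0.0000) / (7) = 1.2857;  x1 ← (1−ω)·0.0000 + ω·1.2857 = 1.0286
  x2: GS value = (-3 - (-1)·1.0286) / (3) = -0.6571;  x2 ← (1−ω)·0.0000 + ω·-0.6571 = -0.5257
Iteration 2:
  x1: GS value = (9 - (3)·-0.5257) / (7) = 1.5110;  x1 ← (1−ω)·1.0286 + ω·1.5110 = 1.4145
  x2: GS value = (-3 - (-1)·1.4145) / (3) = -0.5285;  x2 ← (1−ω)·-0.5257 + ω·-0.5285 = -0.5279

(1.4145, -0.5279)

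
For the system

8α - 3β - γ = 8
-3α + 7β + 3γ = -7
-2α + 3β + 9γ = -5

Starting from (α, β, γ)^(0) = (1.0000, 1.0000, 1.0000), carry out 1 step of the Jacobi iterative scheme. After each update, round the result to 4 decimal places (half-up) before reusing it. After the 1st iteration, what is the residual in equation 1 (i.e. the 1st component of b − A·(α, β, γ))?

-7.6667

Iteration 1:
  α = (8 - (-3)·1.0000 - (-1)·1.0000) / (8) = 1.5000
  β = (-7 - (-3)·1.0000 - (3)·1.0000) / (7) = -1.0000
  γ = (-5 - (-2)·1.0000 - (3)·1.0000) / (9) = -0.6667
Residual b − A·x = (-7.6667, 6.5001, 7.0003)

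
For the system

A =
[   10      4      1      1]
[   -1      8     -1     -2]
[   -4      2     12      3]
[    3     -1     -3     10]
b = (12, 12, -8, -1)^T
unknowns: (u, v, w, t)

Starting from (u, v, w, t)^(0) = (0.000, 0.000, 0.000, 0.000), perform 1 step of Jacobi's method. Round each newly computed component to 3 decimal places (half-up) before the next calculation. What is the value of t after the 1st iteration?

-0.100

Iteration 1:
  u = (12 - (4)·0.000 - (1)·0.000 - (1)·0.000) / (10) = 1.200
  v = (12 - (-1)·0.000 - (-1)·0.000 - (-2)·0.000) / (8) = 1.500
  w = (-8 - (-4)·0.000 - (2)·0.000 - (3)·0.000) / (12) = -0.667
  t = (-1 - (3)·0.000 - (-1)·0.000 - (-3)·0.000) / (10) = -0.100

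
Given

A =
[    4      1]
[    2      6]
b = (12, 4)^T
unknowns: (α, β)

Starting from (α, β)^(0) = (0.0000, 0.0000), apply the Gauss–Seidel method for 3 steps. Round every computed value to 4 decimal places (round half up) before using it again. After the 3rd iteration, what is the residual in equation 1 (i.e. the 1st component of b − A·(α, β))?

0.0022

Iteration 1:
  α = (12 - (1)·0.0000) / (4) = 3.0000
  β = (4 - (2)·3.0000) / (6) = -0.3333
Iteration 2:
  α = (12 - (1)·-0.3333) / (4) = 3.0833
  β = (4 - (2)·3.0833) / (6) = -0.3611
Iteration 3:
  α = (12 - (1)·-0.3611) / (4) = 3.0903
  β = (4 - (2)·3.0903) / (6) = -0.3634
Residual b − A·x = (0.0022, -0.0002)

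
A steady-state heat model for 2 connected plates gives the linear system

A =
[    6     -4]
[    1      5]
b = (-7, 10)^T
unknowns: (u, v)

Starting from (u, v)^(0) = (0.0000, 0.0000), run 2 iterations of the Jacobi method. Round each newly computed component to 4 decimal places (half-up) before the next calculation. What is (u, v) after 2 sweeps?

(0.1667, 2.2333)

Iteration 1:
  u = (-7 - (-4)·0.0000) / (6) = -1.1667
  v = (10 - (1)·0.0000) / (5) = 2.0000
Iteration 2:
  u = (-7 - (-4)·2.0000) / (6) = 0.1667
  v = (10 - (1)·-1.1667) / (5) = 2.2333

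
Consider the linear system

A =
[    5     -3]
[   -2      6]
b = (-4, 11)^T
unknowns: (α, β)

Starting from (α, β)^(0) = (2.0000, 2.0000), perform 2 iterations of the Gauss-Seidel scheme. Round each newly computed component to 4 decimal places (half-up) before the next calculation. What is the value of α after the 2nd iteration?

Iteration 1:
  α = (-4 - (-3)·2.0000) / (5) = 0.4000
  β = (11 - (-2)·0.4000) / (6) = 1.9667
Iteration 2:
  α = (-4 - (-3)·1.9667) / (5) = 0.3800
  β = (11 - (-2)·0.3800) / (6) = 1.9600

0.3800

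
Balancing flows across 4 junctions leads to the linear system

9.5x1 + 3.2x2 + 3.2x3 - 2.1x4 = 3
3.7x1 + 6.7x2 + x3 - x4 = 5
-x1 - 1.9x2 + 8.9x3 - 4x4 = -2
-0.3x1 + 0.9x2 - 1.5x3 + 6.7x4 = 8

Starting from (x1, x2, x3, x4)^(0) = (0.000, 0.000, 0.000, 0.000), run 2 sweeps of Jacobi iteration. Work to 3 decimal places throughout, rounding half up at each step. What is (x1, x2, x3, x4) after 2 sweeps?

(0.404, 0.784, 0.507, 1.058)

Iteration 1:
  x1 = (3 - (3.2)·0.000 - (3.2)·0.000 - (-2.1)·0.000) / (9.5) = 0.316
  x2 = (5 - (3.7)·0.000 - (1)·0.000 - (-1)·0.000) / (6.7) = 0.746
  x3 = (-2 - (-1)·0.000 - (-1.9)·0.000 - (-4)·0.000) / (8.9) = -0.225
  x4 = (8 - (-0.3)·0.000 - (0.9)·0.000 - (-1.5)·0.000) / (6.7) = 1.194
Iteration 2:
  x1 = (3 - (3.2)·0.746 - (3.2)·-0.225 - (-2.1)·1.194) / (9.5) = 0.404
  x2 = (5 - (3.7)·0.316 - (1)·-0.225 - (-1)·1.194) / (6.7) = 0.784
  x3 = (-2 - (-1)·0.316 - (-1.9)·0.746 - (-4)·1.194) / (8.9) = 0.507
  x4 = (8 - (-0.3)·0.316 - (0.9)·0.746 - (-1.5)·-0.225) / (6.7) = 1.058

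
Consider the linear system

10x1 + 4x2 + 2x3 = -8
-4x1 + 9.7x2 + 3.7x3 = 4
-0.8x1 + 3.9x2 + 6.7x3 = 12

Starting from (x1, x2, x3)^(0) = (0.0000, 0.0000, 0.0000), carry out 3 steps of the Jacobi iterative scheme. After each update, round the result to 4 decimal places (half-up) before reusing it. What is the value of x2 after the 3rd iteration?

-0.6885

Iteration 1:
  x1 = (-8 - (4)·0.0000 - (2)·0.0000) / (10) = -0.8000
  x2 = (4 - (-4)·0.0000 - (3.7)·0.0000) / (9.7) = 0.4124
  x3 = (12 - (-0.8)·0.0000 - (3.9)·0.0000) / (6.7) = 1.7910
Iteration 2:
  x1 = (-8 - (4)·0.4124 - (2)·1.7910) / (10) = -1.3232
  x2 = (4 - (-4)·-0.8000 - (3.7)·1.7910) / (9.7) = -0.6007
  x3 = (12 - (-0.8)·-0.8000 - (3.9)·0.4124) / (6.7) = 1.4555
Iteration 3:
  x1 = (-8 - (4)·-0.6007 - (2)·1.4555) / (10) = -0.8508
  x2 = (4 - (-4)·-1.3232 - (3.7)·1.4555) / (9.7) = -0.6885
  x3 = (12 - (-0.8)·-1.3232 - (3.9)·-0.6007) / (6.7) = 1.9827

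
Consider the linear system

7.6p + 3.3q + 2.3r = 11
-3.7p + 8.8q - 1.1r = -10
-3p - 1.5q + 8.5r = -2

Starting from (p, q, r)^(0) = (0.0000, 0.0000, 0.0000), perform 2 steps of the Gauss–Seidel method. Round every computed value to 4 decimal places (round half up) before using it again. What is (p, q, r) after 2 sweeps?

Iteration 1:
  p = (11 - (3.3)·0.0000 - (2.3)·0.0000) / (7.6) = 1.4474
  q = (-10 - (-3.7)·1.4474 - (-1.1)·0.0000) / (8.8) = -0.5278
  r = (-2 - (-3)·1.4474 - (-1.5)·-0.5278) / (8.5) = 0.1824
Iteration 2:
  p = (11 - (3.3)·-0.5278 - (2.3)·0.1824) / (7.6) = 1.6213
  q = (-10 - (-3.7)·1.6213 - (-1.1)·0.1824) / (8.8) = -0.4319
  r = (-2 - (-3)·1.6213 - (-1.5)·-0.4319) / (8.5) = 0.2607

(1.6213, -0.4319, 0.2607)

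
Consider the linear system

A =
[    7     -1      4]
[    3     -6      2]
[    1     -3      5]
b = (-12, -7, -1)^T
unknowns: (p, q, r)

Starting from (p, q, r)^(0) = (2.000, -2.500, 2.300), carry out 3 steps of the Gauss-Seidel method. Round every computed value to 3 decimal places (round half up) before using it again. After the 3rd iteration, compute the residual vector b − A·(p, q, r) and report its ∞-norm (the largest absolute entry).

0.107

Iteration 1:
  p = (-12 - (-1)·-2.500 - (4)·2.300) / (7) = -3.386
  q = (-7 - (3)·-3.386 - (2)·2.300) / (-6) = 0.240
  r = (-1 - (1)·-3.386 - (-3)·0.240) / (5) = 0.621
Iteration 2:
  p = (-12 - (-1)·0.240 - (4)·0.621) / (7) = -2.035
  q = (-7 - (3)·-2.035 - (2)·0.621) / (-6) = 0.356
  r = (-1 - (1)·-2.035 - (-3)·0.356) / (5) = 0.421
Iteration 3:
  p = (-12 - (-1)·0.356 - (4)·0.421) / (7) = -1.904
  q = (-7 - (3)·-1.904 - (2)·0.421) / (-6) = 0.355
  r = (-1 - (1)·-1.904 - (-3)·0.355) / (5) = 0.394
Residual b − A·x = (0.107, 0.054, -0.001); ∞-norm = 0.107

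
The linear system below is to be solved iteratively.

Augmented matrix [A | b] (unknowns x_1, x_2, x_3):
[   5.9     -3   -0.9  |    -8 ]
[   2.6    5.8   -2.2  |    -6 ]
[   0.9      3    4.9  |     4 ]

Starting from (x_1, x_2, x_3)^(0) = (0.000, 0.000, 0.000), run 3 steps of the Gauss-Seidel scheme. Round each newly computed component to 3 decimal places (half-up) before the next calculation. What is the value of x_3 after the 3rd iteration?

Iteration 1:
  x_1 = (-8 - (-3)·0.000 - (-0.9)·0.000) / (5.9) = -1.356
  x_2 = (-6 - (2.6)·-1.356 - (-2.2)·0.000) / (5.8) = -0.427
  x_3 = (4 - (0.9)·-1.356 - (3)·-0.427) / (4.9) = 1.327
Iteration 2:
  x_1 = (-8 - (-3)·-0.427 - (-0.9)·1.327) / (5.9) = -1.371
  x_2 = (-6 - (2.6)·-1.371 - (-2.2)·1.327) / (5.8) = 0.083
  x_3 = (4 - (0.9)·-1.371 - (3)·0.083) / (4.9) = 1.017
Iteration 3:
  x_1 = (-8 - (-3)·0.083 - (-0.9)·1.017) / (5.9) = -1.159
  x_2 = (-6 - (2.6)·-1.159 - (-2.2)·1.017) / (5.8) = -0.129
  x_3 = (4 - (0.9)·-1.159 - (3)·-0.129) / (4.9) = 1.108

1.108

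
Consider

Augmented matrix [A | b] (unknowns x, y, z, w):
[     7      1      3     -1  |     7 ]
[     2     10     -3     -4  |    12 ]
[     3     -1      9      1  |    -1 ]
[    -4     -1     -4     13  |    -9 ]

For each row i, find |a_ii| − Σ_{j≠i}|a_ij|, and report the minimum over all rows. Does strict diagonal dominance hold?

1

row 1: |7| − (1+3+1) = 2
row 2: |10| − (2+3+4) = 1
row 3: |9| − (3+1+1) = 4
row 4: |13| − (4+1+4) = 4
minimum over rows = 1 → strictly diagonally dominant (convergence guaranteed)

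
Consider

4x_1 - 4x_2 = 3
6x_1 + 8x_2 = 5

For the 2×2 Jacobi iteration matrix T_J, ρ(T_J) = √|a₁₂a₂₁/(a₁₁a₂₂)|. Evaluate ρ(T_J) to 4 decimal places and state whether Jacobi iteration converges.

a₁₂a₂₁/(a₁₁a₂₂) = (-4)·(6) / ((4)·(8)) = -0.750000
ρ = √|-0.750000| = √0.750000 = 0.8660
ρ < 1, so Jacobi converges

0.8660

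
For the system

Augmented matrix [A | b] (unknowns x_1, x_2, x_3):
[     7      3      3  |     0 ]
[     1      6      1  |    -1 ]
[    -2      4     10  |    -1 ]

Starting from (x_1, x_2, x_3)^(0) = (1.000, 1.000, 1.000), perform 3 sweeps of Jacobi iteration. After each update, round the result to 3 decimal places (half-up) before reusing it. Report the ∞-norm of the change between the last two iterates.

Iteration 1:
  x_1 = (0 - (3)·1.000 - (3)·1.000) / (7) = -0.857
  x_2 = (-1 - (1)·1.000 - (1)·1.000) / (6) = -0.500
  x_3 = (-1 - (-2)·1.000 - (4)·1.000) / (10) = -0.300
Iteration 2:
  x_1 = (0 - (3)·-0.500 - (3)·-0.300) / (7) = 0.343
  x_2 = (-1 - (1)·-0.857 - (1)·-0.300) / (6) = 0.026
  x_3 = (-1 - (-2)·-0.857 - (4)·-0.500) / (10) = -0.071
Iteration 3:
  x_1 = (0 - (3)·0.026 - (3)·-0.071) / (7) = 0.019
  x_2 = (-1 - (1)·0.343 - (1)·-0.071) / (6) = -0.212
  x_3 = (-1 - (-2)·0.343 - (4)·0.026) / (10) = -0.042
Change: (-0.324, -0.238, 0.029) → max |·| = 0.324

0.324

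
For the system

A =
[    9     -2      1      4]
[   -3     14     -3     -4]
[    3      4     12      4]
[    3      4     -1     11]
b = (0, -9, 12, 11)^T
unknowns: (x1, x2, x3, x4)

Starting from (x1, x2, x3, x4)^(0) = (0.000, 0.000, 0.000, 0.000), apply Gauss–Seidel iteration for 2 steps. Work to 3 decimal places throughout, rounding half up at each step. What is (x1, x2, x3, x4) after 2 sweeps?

Iteration 1:
  x1 = (0 - (-2)·0.000 - (1)·0.000 - (4)·0.000) / (9) = 0.000
  x2 = (-9 - (-3)·0.000 - (-3)·0.000 - (-4)·0.000) / (14) = -0.643
  x3 = (12 - (3)·0.000 - (4)·-0.643 - (4)·0.000) / (12) = 1.214
  x4 = (11 - (3)·0.000 - (4)·-0.643 - (-1)·1.214) / (11) = 1.344
Iteration 2:
  x1 = (0 - (-2)·-0.643 - (1)·1.214 - (4)·1.344) / (9) = -0.875
  x2 = (-9 - (-3)·-0.875 - (-3)·1.214 - (-4)·1.344) / (14) = -0.186
  x3 = (12 - (3)·-0.875 - (4)·-0.186 - (4)·1.344) / (12) = 0.833
  x4 = (11 - (3)·-0.875 - (4)·-0.186 - (-1)·0.833) / (11) = 1.382

(-0.875, -0.186, 0.833, 1.382)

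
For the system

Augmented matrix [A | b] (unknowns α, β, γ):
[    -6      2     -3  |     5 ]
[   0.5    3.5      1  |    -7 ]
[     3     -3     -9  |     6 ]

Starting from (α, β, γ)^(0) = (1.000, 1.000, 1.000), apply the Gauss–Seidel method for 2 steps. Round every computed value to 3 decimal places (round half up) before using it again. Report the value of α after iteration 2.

Iteration 1:
  α = (5 - (2)·1.000 - (-3)·1.000) / (-6) = -1.000
  β = (-7 - (0.5)·-1.000 - (1)·1.000) / (3.5) = -2.143
  γ = (6 - (3)·-1.000 - (-3)·-2.143) / (-9) = -0.286
Iteration 2:
  α = (5 - (2)·-2.143 - (-3)·-0.286) / (-6) = -1.405
  β = (-7 - (0.5)·-1.405 - (1)·-0.286) / (3.5) = -1.718
  γ = (6 - (3)·-1.405 - (-3)·-1.718) / (-9) = -0.562

-1.405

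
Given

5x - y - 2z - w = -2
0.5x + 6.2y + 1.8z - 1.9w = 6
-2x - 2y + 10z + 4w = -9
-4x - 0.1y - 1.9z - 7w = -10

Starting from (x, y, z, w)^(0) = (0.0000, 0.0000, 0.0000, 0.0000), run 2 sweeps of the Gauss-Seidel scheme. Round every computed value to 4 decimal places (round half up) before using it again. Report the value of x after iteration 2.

-0.1411

Iteration 1:
  x = (-2 - (-1)·0.0000 - (-2)·0.0000 - (-1)·0.0000) / (5) = -0.4000
  y = (6 - (0.5)·-0.4000 - (1.8)·0.0000 - (-1.9)·0.0000) / (6.2) = 1.0000
  z = (-9 - (-2)·-0.4000 - (-2)·1.0000 - (4)·0.0000) / (10) = -0.7800
  w = (-10 - (-4)·-0.4000 - (-0.1)·1.0000 - (-1.9)·-0.7800) / (-7) = 1.8546
Iteration 2:
  x = (-2 - (-1)·1.0000 - (-2)·-0.7800 - (-1)·1.8546) / (5) = -0.1411
  y = (6 - (0.5)·-0.1411 - (1.8)·-0.7800 - (-1.9)·1.8546) / (6.2) = 1.7739
  z = (-9 - (-2)·-0.1411 - (-2)·1.7739 - (4)·1.8546) / (10) = -1.3153
  w = (-10 - (-4)·-0.1411 - (-0.1)·1.7739 - (-1.9)·-1.3153) / (-7) = 1.8409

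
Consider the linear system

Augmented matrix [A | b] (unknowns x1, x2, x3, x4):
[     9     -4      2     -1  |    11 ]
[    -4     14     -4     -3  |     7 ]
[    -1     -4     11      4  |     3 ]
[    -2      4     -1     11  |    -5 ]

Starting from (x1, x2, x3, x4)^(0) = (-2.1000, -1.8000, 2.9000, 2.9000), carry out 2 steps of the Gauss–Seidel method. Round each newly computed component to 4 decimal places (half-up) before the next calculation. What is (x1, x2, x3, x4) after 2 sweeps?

(1.9845, 0.8031, 1.1672, -0.2797)

Iteration 1:
  x1 = (11 - (-4)·-1.8000 - (2)·2.9000 - (-1)·2.9000) / (9) = 0.1000
  x2 = (7 - (-4)·0.1000 - (-4)·2.9000 - (-3)·2.9000) / (14) = 1.9786
  x3 = (3 - (-1)·0.1000 - (-4)·1.9786 - (4)·2.9000) / (11) = -0.0532
  x4 = (-5 - (-2)·0.1000 - (4)·1.9786 - (-1)·-0.0532) / (11) = -1.1607
Iteration 2:
  x1 = (11 - (-4)·1.9786 - (2)·-0.0532 - (-1)·-1.1607) / (9) = 1.9845
  x2 = (7 - (-4)·1.9845 - (-4)·-0.0532 - (-3)·-1.1607) / (14) = 0.8031
  x3 = (3 - (-1)·1.9845 - (-4)·0.8031 - (4)·-1.1607) / (11) = 1.1672
  x4 = (-5 - (-2)·1.9845 - (4)·0.8031 - (-1)·1.1672) / (11) = -0.2797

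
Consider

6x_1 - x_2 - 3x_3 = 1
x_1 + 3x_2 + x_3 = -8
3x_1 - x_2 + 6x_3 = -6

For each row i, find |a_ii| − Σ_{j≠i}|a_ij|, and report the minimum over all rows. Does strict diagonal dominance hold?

1

row 1: |6| − (1+3) = 2
row 2: |3| − (1+1) = 1
row 3: |6| − (3+1) = 2
minimum over rows = 1 → strictly diagonally dominant (convergence guaranteed)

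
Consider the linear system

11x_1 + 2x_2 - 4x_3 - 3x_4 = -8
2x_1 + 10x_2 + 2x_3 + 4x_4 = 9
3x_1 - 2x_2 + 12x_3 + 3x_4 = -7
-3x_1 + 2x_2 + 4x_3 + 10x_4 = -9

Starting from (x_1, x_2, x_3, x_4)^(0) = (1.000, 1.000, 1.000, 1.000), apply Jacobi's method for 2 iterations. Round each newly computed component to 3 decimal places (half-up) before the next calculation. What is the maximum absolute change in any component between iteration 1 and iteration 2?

1.518

Iteration 1:
  x_1 = (-8 - (2)·1.000 - (-4)·1.000 - (-3)·1.000) / (11) = -0.273
  x_2 = (9 - (2)·1.000 - (2)·1.000 - (4)·1.000) / (10) = 0.100
  x_3 = (-7 - (3)·1.000 - (-2)·1.000 - (3)·1.000) / (12) = -0.917
  x_4 = (-9 - (-3)·1.000 - (2)·1.000 - (4)·1.000) / (10) = -1.200
Iteration 2:
  x_1 = (-8 - (2)·0.100 - (-4)·-0.917 - (-3)·-1.200) / (11) = -1.406
  x_2 = (9 - (2)·-0.273 - (2)·-0.917 - (4)·-1.200) / (10) = 1.618
  x_3 = (-7 - (3)·-0.273 - (-2)·0.100 - (3)·-1.200) / (12) = -0.198
  x_4 = (-9 - (-3)·-0.273 - (2)·0.100 - (4)·-0.917) / (10) = -0.635
Change: (-1.133, 1.518, 0.719, 0.565) → max |·| = 1.518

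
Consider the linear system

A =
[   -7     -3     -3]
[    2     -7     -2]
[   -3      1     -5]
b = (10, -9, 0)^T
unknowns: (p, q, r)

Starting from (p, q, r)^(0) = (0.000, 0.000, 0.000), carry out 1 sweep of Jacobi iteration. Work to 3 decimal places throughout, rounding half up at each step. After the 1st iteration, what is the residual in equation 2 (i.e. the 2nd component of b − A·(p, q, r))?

Iteration 1:
  p = (10 - (-3)·0.000 - (-3)·0.000) / (-7) = -1.429
  q = (-9 - (2)·0.000 - (-2)·0.000) / (-7) = 1.286
  r = (0 - (-3)·0.000 - (1)·0.000) / (-5) = 0.000
Residual b − A·x = (3.855, 2.860, -5.573)

2.860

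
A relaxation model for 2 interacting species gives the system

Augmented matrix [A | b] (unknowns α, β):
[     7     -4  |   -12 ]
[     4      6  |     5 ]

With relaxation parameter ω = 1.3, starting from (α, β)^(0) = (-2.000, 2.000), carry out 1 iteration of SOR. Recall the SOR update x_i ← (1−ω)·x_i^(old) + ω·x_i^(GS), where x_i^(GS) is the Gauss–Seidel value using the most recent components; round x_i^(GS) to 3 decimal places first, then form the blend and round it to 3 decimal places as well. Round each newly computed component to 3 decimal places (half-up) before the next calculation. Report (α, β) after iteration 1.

Iteration 1:
  α: GS value = (-12 - (-4)·2.000) / (7) = -0.571;  α ← (1−ω)·-2.000 + ω·-0.571 = -0.142
  β: GS value = (5 - (4)·-0.142) / (6) = 0.928;  β ← (1−ω)·2.000 + ω·0.928 = 0.606

(-0.142, 0.606)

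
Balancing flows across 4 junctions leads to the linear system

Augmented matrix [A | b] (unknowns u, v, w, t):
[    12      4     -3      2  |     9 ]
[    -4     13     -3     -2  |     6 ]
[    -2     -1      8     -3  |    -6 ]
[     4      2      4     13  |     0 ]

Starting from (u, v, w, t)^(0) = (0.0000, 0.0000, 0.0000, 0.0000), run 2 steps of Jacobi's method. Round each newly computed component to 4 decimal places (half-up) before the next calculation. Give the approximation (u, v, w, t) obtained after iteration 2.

(0.4087, 0.5192, -0.5048, -0.0710)

Iteration 1:
  u = (9 - (4)·0.0000 - (-3)·0.0000 - (2)·0.0000) / (12) = 0.7500
  v = (6 - (-4)·0.0000 - (-3)·0.0000 - (-2)·0.0000) / (13) = 0.4615
  w = (-6 - (-2)·0.0000 - (-1)·0.0000 - (-3)·0.0000) / (8) = -0.7500
  t = (0 - (4)·0.0000 - (2)·0.0000 - (4)·0.0000) / (13) = 0.0000
Iteration 2:
  u = (9 - (4)·0.4615 - (-3)·-0.7500 - (2)·0.0000) / (12) = 0.4087
  v = (6 - (-4)·0.7500 - (-3)·-0.7500 - (-2)·0.0000) / (13) = 0.5192
  w = (-6 - (-2)·0.7500 - (-1)·0.4615 - (-3)·0.0000) / (8) = -0.5048
  t = (0 - (4)·0.7500 - (2)·0.4615 - (4)·-0.7500) / (13) = -0.0710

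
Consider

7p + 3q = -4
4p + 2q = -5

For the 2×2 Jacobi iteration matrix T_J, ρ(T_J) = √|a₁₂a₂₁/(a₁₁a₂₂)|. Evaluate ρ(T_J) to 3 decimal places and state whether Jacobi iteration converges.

a₁₂a₂₁/(a₁₁a₂₂) = (3)·(4) / ((7)·(2)) = 0.857143
ρ = √|0.857143| = √0.857143 = 0.926
ρ < 1, so Jacobi converges

0.926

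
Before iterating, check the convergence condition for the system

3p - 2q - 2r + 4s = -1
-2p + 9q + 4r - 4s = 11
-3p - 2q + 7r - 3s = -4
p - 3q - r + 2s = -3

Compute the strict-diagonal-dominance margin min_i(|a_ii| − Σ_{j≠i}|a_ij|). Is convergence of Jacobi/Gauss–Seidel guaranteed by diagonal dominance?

-5

row 1: |3| − (2+2+4) = -5
row 2: |9| − (2+4+4) = -1
row 3: |7| − (3+2+3) = -1
row 4: |2| − (1+3+1) = -3
minimum over rows = -5 → not strictly diagonally dominant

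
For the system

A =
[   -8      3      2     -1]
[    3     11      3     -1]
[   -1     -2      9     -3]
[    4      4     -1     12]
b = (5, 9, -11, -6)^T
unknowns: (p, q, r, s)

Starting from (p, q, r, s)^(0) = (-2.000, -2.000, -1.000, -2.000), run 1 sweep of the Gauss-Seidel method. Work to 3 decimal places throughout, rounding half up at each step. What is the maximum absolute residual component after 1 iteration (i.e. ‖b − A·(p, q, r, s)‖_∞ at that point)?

Iteration 1:
  p = (5 - (3)·-2.000 - (2)·-1.000 - (-1)·-2.000) / (-8) = -1.375
  q = (9 - (3)·-1.375 - (3)·-1.000 - (-1)·-2.000) / (11) = 1.284
  r = (-11 - (-1)·-1.375 - (-2)·1.284 - (-3)·-2.000) / (9) = -1.756
  s = (-6 - (4)·-1.375 - (4)·1.284 - (-1)·-1.756) / (12) = -0.616
Residual b − A·x = (-6.956, 3.653, 4.149, 0.000); ∞-norm = 6.956

6.956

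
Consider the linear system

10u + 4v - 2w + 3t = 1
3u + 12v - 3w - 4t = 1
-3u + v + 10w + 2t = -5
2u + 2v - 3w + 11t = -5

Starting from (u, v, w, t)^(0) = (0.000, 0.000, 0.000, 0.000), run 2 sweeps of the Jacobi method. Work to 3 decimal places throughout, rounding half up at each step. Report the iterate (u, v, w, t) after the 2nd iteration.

(0.103, -0.218, -0.387, -0.624)

Iteration 1:
  u = (1 - (4)·0.000 - (-2)·0.000 - (3)·0.000) / (10) = 0.100
  v = (1 - (3)·0.000 - (-3)·0.000 - (-4)·0.000) / (12) = 0.083
  w = (-5 - (-3)·0.000 - (1)·0.000 - (2)·0.000) / (10) = -0.500
  t = (-5 - (2)·0.000 - (2)·0.000 - (-3)·0.000) / (11) = -0.455
Iteration 2:
  u = (1 - (4)·0.083 - (-2)·-0.500 - (3)·-0.455) / (10) = 0.103
  v = (1 - (3)·0.100 - (-3)·-0.500 - (-4)·-0.455) / (12) = -0.218
  w = (-5 - (-3)·0.100 - (1)·0.083 - (2)·-0.455) / (10) = -0.387
  t = (-5 - (2)·0.100 - (2)·0.083 - (-3)·-0.500) / (11) = -0.624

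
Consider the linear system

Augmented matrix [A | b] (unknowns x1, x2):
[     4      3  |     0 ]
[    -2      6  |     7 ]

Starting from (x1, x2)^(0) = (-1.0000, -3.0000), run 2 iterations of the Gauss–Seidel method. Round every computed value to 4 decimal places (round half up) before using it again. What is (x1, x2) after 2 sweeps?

Iteration 1:
  x1 = (0 - (3)·-3.0000) / (4) = 2.2500
  x2 = (7 - (-2)·2.2500) / (6) = 1.9167
Iteration 2:
  x1 = (0 - (3)·1.9167) / (4) = -1.4375
  x2 = (7 - (-2)·-1.4375) / (6) = 0.6875

(-1.4375, 0.6875)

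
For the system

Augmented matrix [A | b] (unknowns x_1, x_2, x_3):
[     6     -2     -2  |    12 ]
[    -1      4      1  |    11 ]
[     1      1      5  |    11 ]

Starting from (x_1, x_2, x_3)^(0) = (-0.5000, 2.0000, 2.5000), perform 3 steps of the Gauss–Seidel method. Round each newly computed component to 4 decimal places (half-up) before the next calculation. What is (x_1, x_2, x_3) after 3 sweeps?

(3.4067, 3.3842, 0.8418)

Iteration 1:
  x_1 = (12 - (-2)·2.0000 - (-2)·2.5000) / (6) = 3.5000
  x_2 = (11 - (-1)·3.5000 - (1)·2.5000) / (4) = 3.0000
  x_3 = (11 - (1)·3.5000 - (1)·3.0000) / (5) = 0.9000
Iteration 2:
  x_1 = (12 - (-2)·3.0000 - (-2)·0.9000) / (6) = 3.3000
  x_2 = (11 - (-1)·3.3000 - (1)·0.9000) / (4) = 3.3500
  x_3 = (11 - (1)·3.3000 - (1)·3.3500) / (5) = 0.8700
Iteration 3:
  x_1 = (12 - (-2)·3.3500 - (-2)·0.8700) / (6) = 3.4067
  x_2 = (11 - (-1)·3.4067 - (1)·0.8700) / (4) = 3.3842
  x_3 = (11 - (1)·3.4067 - (1)·3.3842) / (5) = 0.8418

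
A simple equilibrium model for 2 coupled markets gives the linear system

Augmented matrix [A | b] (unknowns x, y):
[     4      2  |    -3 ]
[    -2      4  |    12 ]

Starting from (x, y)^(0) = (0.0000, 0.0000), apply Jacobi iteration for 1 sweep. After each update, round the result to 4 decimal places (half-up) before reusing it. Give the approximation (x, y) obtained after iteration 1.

(-0.7500, 3.0000)

Iteration 1:
  x = (-3 - (2)·0.0000) / (4) = -0.7500
  y = (12 - (-2)·0.0000) / (4) = 3.0000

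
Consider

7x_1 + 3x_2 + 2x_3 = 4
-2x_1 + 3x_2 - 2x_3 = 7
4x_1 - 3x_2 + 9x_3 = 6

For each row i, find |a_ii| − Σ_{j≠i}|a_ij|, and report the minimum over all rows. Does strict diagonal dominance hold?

row 1: |7| − (3+2) = 2
row 2: |3| − (2+2) = -1
row 3: |9| − (4+3) = 2
minimum over rows = -1 → not strictly diagonally dominant

-1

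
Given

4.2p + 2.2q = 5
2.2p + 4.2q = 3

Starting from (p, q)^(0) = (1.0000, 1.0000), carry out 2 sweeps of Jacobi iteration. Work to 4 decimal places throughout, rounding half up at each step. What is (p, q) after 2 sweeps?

(1.0907, 0.3651)

Iteration 1:
  p = (5 - (2.2)·1.0000) / (4.2) = 0.6667
  q = (3 - (2.2)·1.0000) / (4.2) = 0.1905
Iteration 2:
  p = (5 - (2.2)·0.1905) / (4.2) = 1.0907
  q = (3 - (2.2)·0.6667) / (4.2) = 0.3651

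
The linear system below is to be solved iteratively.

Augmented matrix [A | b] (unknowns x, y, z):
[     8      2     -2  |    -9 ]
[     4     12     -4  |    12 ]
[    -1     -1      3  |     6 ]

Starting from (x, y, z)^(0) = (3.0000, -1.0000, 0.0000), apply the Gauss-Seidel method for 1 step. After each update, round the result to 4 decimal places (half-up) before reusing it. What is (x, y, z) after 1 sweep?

(-0.8750, 1.2917, 2.1389)

Iteration 1:
  x = (-9 - (2)·-1.0000 - (-2)·0.0000) / (8) = -0.8750
  y = (12 - (4)·-0.8750 - (-4)·0.0000) / (12) = 1.2917
  z = (6 - (-1)·-0.8750 - (-1)·1.2917) / (3) = 2.1389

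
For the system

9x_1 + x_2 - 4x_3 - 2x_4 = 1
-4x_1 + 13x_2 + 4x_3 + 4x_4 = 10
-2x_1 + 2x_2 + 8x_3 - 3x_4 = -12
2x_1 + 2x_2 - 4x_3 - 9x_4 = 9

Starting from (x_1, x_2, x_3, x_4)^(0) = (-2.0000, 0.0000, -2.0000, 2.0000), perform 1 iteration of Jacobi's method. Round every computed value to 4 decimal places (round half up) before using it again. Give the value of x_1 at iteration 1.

-0.3333

Iteration 1:
  x_1 = (1 - (1)·0.0000 - (-4)·-2.0000 - (-2)·2.0000) / (9) = -0.3333
  x_2 = (10 - (-4)·-2.0000 - (4)·-2.0000 - (4)·2.0000) / (13) = 0.1538
  x_3 = (-12 - (-2)·-2.0000 - (2)·0.0000 - (-3)·2.0000) / (8) = -1.2500
  x_4 = (9 - (2)·-2.0000 - (2)·0.0000 - (-4)·-2.0000) / (-9) = -0.5556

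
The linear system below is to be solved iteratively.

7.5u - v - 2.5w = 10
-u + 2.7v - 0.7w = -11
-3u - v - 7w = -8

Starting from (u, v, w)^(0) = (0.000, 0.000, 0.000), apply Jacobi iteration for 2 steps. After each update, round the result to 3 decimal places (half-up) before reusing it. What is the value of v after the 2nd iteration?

-3.284

Iteration 1:
  u = (10 - (-1)·0.000 - (-2.5)·0.000) / (7.5) = 1.333
  v = (-11 - (-1)·0.000 - (-0.7)·0.000) / (2.7) = -4.074
  w = (-8 - (-3)·0.000 - (-1)·0.000) / (-7) = 1.143
Iteration 2:
  u = (10 - (-1)·-4.074 - (-2.5)·1.143) / (7.5) = 1.171
  v = (-11 - (-1)·1.333 - (-0.7)·1.143) / (2.7) = -3.284
  w = (-8 - (-3)·1.333 - (-1)·-4.074) / (-7) = 1.154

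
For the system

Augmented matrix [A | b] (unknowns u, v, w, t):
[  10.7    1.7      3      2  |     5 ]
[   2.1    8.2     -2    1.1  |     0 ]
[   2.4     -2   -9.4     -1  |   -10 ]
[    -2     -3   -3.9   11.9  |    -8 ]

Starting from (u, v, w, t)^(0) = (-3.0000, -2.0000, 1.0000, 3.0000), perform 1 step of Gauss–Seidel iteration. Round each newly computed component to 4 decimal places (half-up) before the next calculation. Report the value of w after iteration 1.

0.7610

Iteration 1:
  u = (5 - (1.7)·-2.0000 - (3)·1.0000 - (2)·3.0000) / (10.7) = -0.0561
  v = (0 - (2.1)·-0.0561 - (-2)·1.0000 - (1.1)·3.0000) / (8.2) = -0.1442
  w = (-10 - (2.4)·-0.0561 - (-2)·-0.1442 - (-1)·3.0000) / (-9.4) = 0.7610
  t = (-8 - (-2)·-0.0561 - (-3)·-0.1442 - (-3.9)·0.7610) / (11.9) = -0.4686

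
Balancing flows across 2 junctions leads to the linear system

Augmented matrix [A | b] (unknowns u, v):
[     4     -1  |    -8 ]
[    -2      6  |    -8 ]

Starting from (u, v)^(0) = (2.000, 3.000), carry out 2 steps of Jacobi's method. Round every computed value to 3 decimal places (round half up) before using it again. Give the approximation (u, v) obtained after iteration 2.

(-2.167, -1.750)

Iteration 1:
  u = (-8 - (-1)·3.000) / (4) = -1.250
  v = (-8 - (-2)·2.000) / (6) = -0.667
Iteration 2:
  u = (-8 - (-1)·-0.667) / (4) = -2.167
  v = (-8 - (-2)·-1.250) / (6) = -1.750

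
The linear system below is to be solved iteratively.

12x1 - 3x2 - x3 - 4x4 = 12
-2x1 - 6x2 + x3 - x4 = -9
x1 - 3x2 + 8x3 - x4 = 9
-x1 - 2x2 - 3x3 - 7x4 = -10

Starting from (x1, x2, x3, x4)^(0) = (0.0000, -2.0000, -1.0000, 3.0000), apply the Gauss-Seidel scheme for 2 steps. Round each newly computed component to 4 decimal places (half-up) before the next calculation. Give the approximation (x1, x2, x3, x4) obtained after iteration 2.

(1.3778, 1.2008, 1.4653, 0.2607)

Iteration 1:
  x1 = (12 - (-3)·-2.0000 - (-1)·-1.0000 - (-4)·3.0000) / (12) = 1.4167
  x2 = (-9 - (-2)·1.4167 - (1)·-1.0000 - (-1)·3.0000) / (-6) = 0.3611
  x3 = (9 - (1)·1.4167 - (-3)·0.3611 - (-1)·3.0000) / (8) = 1.4583
  x4 = (-10 - (-1)·1.4167 - (-2)·0.3611 - (-3)·1.4583) / (-7) = 0.4980
Iteration 2:
  x1 = (12 - (-3)·0.3611 - (-1)·1.4583 - (-4)·0.4980) / (12) = 1.3778
  x2 = (-9 - (-2)·1.3778 - (1)·1.4583 - (-1)·0.4980) / (-6) = 1.2008
  x3 = (9 - (1)·1.3778 - (-3)·1.2008 - (-1)·0.4980) / (8) = 1.4653
  x4 = (-10 - (-1)·1.3778 - (-2)·1.2008 - (-3)·1.4653) / (-7) = 0.2607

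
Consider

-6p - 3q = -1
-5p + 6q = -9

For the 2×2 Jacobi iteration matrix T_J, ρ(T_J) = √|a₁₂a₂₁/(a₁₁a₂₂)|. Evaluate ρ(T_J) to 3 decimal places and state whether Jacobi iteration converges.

0.645

a₁₂a₂₁/(a₁₁a₂₂) = (-3)·(-5) / ((-6)·(6)) = -0.416667
ρ = √|-0.416667| = √0.416667 = 0.645
ρ < 1, so Jacobi converges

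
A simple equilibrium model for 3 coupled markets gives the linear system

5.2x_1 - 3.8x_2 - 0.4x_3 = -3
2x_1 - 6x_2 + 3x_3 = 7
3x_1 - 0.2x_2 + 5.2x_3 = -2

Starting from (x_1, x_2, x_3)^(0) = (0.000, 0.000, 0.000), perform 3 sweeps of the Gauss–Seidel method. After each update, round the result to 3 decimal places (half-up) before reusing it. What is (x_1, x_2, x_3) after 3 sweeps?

Iteration 1:
  x_1 = (-3 - (-3.8)·0.000 - (-0.4)·0.000) / (5.2) = -0.577
  x_2 = (7 - (2)·-0.577 - (3)·0.000) / (-6) = -1.359
  x_3 = (-2 - (3)·-0.577 - (-0.2)·-1.359) / (5.2) = -0.104
Iteration 2:
  x_1 = (-3 - (-3.8)·-1.359 - (-0.4)·-0.104) / (5.2) = -1.578
  x_2 = (7 - (2)·-1.578 - (3)·-0.104) / (-6) = -1.745
  x_3 = (-2 - (3)·-1.578 - (-0.2)·-1.745) / (5.2) = 0.459
Iteration 3:
  x_1 = (-3 - (-3.8)·-1.745 - (-0.4)·0.459) / (5.2) = -1.817
  x_2 = (7 - (2)·-1.817 - (3)·0.459) / (-6) = -1.543
  x_3 = (-2 - (3)·-1.817 - (-0.2)·-1.543) / (5.2) = 0.604

(-1.817, -1.543, 0.604)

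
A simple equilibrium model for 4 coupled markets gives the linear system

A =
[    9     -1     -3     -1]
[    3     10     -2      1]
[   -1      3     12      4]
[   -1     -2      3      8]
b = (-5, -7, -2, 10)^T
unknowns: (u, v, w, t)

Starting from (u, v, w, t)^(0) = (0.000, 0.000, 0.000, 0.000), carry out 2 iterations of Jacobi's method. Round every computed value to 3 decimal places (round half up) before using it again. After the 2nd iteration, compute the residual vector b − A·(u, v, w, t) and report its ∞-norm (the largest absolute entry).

1.039

Iteration 1:
  u = (-5 - (-1)·0.000 - (-3)·0.000 - (-1)·0.000) / (9) = -0.556
  v = (-7 - (3)·0.000 - (-2)·0.000 - (1)·0.000) / (10) = -0.700
  w = (-2 - (-1)·0.000 - (3)·0.000 - (4)·0.000) / (12) = -0.167
  t = (10 - (-1)·0.000 - (-2)·0.000 - (3)·0.000) / (8) = 1.250
Iteration 2:
  u = (-5 - (-1)·-0.700 - (-3)·-0.167 - (-1)·1.250) / (9) = -0.550
  v = (-7 - (3)·-0.556 - (-2)·-0.167 - (1)·1.250) / (10) = -0.692
  w = (-2 - (-1)·-0.556 - (3)·-0.700 - (4)·1.250) / (12) = -0.455
  t = (10 - (-1)·-0.556 - (-2)·-0.700 - (3)·-0.167) / (8) = 1.068
Residual b − A·x = (-1.039, -0.408, 0.714, 0.887); ∞-norm = 1.039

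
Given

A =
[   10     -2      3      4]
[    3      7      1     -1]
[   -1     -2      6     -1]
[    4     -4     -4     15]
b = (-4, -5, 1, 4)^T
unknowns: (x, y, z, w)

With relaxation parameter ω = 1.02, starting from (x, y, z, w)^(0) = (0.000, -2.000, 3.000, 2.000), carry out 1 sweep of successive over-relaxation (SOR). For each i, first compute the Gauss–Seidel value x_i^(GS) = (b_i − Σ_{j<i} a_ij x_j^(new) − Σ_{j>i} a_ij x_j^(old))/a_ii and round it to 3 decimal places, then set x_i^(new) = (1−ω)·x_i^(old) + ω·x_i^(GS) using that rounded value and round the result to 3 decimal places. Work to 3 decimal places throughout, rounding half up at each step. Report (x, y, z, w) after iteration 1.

Iteration 1:
  x: GS value = (-4 - (-2)·-2.000 - (3)·3.000 - (4)·2.000) / (10) = -2.500;  x ← (1−ω)·0.000 + ω·-2.500 = -2.550
  y: GS value = (-5 - (3)·-2.550 - (1)·3.000 - (-1)·2.000) / (7) = 0.236;  y ← (1−ω)·-2.000 + ω·0.236 = 0.281
  z: GS value = (1 - (-1)·-2.550 - (-2)·0.281 - (-1)·2.000) / (6) = 0.169;  z ← (1−ω)·3.000 + ω·0.169 = 0.112
  w: GS value = (4 - (4)·-2.550 - (-4)·0.281 - (-4)·0.112) / (15) = 1.051;  w ← (1−ω)·2.000 + ω·1.051 = 1.032

(-2.550, 0.281, 0.112, 1.032)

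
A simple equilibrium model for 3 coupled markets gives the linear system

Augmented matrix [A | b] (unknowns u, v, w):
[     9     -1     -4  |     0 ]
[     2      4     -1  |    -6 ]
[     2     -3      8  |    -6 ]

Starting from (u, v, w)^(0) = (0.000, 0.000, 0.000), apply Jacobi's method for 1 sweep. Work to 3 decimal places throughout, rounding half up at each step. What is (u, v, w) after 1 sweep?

Iteration 1:
  u = (0 - (-1)·0.000 - (-4)·0.000) / (9) = 0.000
  v = (-6 - (2)·0.000 - (-1)·0.000) / (4) = -1.500
  w = (-6 - (2)·0.000 - (-3)·0.000) / (8) = -0.750

(0.000, -1.500, -0.750)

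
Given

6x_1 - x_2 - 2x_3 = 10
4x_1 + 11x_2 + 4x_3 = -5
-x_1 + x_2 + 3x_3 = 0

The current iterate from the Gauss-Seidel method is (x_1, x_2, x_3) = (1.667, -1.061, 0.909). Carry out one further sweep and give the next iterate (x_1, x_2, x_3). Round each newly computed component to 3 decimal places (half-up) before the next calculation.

One sweep:
  x_1 = (10 - (-1)·-1.061 - (-2)·0.909) / (6) = 1.793
  x_2 = (-5 - (4)·1.793 - (4)·0.909) / (11) = -1.437
  x_3 = (0 - (-1)·1.793 - (1)·-1.437) / (3) = 1.077

(1.793, -1.437, 1.077)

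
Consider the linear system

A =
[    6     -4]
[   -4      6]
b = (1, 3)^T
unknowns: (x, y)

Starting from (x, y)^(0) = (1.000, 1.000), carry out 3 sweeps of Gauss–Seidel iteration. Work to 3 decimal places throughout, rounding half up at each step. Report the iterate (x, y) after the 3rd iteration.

(0.887, 1.091)

Iteration 1:
  x = (1 - (-4)·1.000) / (6) = 0.833
  y = (3 - (-4)·0.833) / (6) = 1.055
Iteration 2:
  x = (1 - (-4)·1.055) / (6) = 0.870
  y = (3 - (-4)·0.870) / (6) = 1.080
Iteration 3:
  x = (1 - (-4)·1.080) / (6) = 0.887
  y = (3 - (-4)·0.887) / (6) = 1.091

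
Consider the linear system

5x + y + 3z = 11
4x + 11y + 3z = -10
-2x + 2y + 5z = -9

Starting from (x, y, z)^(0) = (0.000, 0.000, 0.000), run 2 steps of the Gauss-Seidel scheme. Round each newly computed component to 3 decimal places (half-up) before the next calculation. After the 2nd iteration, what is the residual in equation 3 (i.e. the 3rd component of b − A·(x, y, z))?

0.001

Iteration 1:
  x = (11 - (1)·0.000 - (3)·0.000) / (5) = 2.200
  y = (-10 - (4)·2.200 - (3)·0.000) / (11) = -1.709
  z = (-9 - (-2)·2.200 - (2)·-1.709) / (5) = -0.236
Iteration 2:
  x = (11 - (1)·-1.709 - (3)·-0.236) / (5) = 2.683
  y = (-10 - (4)·2.683 - (3)·-0.236) / (11) = -1.820
  z = (-9 - (-2)·2.683 - (2)·-1.820) / (5) = 0.001
Residual b − A·x = (-0.598, -0.715, 0.001)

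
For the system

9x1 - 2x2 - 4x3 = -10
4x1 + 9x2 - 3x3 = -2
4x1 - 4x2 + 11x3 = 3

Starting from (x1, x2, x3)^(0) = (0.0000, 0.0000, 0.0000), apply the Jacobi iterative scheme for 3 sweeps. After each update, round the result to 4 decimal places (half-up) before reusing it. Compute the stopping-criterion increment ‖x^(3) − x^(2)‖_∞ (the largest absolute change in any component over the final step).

0.2736

Iteration 1:
  x1 = (-10 - (-2)·0.0000 - (-4)·0.0000) / (9) = -1.1111
  x2 = (-2 - (4)·0.0000 - (-3)·0.0000) / (9) = -0.2222
  x3 = (3 - (4)·0.0000 - (-4)·0.0000) / (11) = 0.2727
Iteration 2:
  x1 = (-10 - (-2)·-0.2222 - (-4)·0.2727) / (9) = -1.0393
  x2 = (-2 - (4)·-1.1111 - (-3)·0.2727) / (9) = 0.3625
  x3 = (3 - (4)·-1.1111 - (-4)·-0.2222) / (11) = 0.5960
Iteration 3:
  x1 = (-10 - (-2)·0.3625 - (-4)·0.5960) / (9) = -0.7657
  x2 = (-2 - (4)·-1.0393 - (-3)·0.5960) / (9) = 0.4384
  x3 = (3 - (4)·-1.0393 - (-4)·0.3625) / (11) = 0.7825
Change: (0.2736, 0.0759, 0.1865) → max |·| = 0.2736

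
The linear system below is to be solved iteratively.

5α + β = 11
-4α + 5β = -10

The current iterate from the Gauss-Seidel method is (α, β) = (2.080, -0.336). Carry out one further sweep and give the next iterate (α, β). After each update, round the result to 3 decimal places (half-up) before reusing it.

(2.267, -0.186)

One sweep:
  α = (11 - (1)·-0.336) / (5) = 2.267
  β = (-10 - (-4)·2.267) / (5) = -0.186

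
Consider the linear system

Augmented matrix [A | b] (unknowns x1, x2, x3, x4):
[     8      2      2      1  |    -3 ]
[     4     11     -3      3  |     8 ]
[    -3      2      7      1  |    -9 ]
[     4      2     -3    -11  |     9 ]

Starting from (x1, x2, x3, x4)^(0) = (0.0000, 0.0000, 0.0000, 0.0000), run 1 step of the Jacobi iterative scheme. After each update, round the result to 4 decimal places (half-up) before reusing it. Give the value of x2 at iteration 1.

0.7273

Iteration 1:
  x1 = (-3 - (2)·0.0000 - (2)·0.0000 - (1)·0.0000) / (8) = -0.3750
  x2 = (8 - (4)·0.0000 - (-3)·0.0000 - (3)·0.0000) / (11) = 0.7273
  x3 = (-9 - (-3)·0.0000 - (2)·0.0000 - (1)·0.0000) / (7) = -1.2857
  x4 = (9 - (4)·0.0000 - (2)·0.0000 - (-3)·0.0000) / (-11) = -0.8182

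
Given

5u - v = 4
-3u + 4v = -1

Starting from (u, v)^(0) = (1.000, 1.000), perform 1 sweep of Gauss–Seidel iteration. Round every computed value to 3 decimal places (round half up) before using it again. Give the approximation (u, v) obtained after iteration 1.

(1.000, 0.500)

Iteration 1:
  u = (4 - (-1)·1.000) / (5) = 1.000
  v = (-1 - (-3)·1.000) / (4) = 0.500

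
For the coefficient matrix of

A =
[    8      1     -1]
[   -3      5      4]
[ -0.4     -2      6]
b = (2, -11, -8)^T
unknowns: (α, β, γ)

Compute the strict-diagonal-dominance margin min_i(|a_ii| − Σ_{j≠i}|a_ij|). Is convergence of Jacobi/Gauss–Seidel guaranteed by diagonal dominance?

row 1: |8| − (1+1) = 6
row 2: |5| − (3+4) = -2
row 3: |6| − (0.4+2) = 3.6
minimum over rows = -2 → not strictly diagonally dominant

-2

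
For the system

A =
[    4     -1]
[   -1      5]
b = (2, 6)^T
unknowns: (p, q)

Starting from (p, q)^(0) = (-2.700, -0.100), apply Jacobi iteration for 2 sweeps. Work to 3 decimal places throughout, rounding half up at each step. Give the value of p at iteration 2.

Iteration 1:
  p = (2 - (-1)·-0.100) / (4) = 0.475
  q = (6 - (-1)·-2.700) / (5) = 0.660
Iteration 2:
  p = (2 - (-1)·0.660) / (4) = 0.665
  q = (6 - (-1)·0.475) / (5) = 1.295

0.665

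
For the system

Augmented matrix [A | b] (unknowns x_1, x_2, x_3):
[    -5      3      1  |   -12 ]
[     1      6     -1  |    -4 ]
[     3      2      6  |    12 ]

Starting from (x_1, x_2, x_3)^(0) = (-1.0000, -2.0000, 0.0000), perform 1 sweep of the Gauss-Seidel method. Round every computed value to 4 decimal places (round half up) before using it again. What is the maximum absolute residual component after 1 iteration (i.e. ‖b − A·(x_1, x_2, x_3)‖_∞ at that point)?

Iteration 1:
  x_1 = (-12 - (3)·-2.0000 - (1)·0.0000) / (-5) = 1.2000
  x_2 = (-4 - (1)·1.2000 - (-1)·0.0000) / (6) = -0.8667
  x_3 = (12 - (3)·1.2000 - (2)·-0.8667) / (6) = 1.6889
Residual b − A·x = (-5.0888, 1.6891, 0.0000); ∞-norm = 5.0888

5.0888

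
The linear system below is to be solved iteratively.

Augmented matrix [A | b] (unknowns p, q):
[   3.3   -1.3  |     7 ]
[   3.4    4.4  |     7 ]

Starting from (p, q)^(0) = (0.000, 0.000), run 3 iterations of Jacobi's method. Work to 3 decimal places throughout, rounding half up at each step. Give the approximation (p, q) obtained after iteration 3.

Iteration 1:
  p = (7 - (-1.3)·0.000) / (3.3) = 2.121
  q = (7 - (3.4)·0.000) / (4.4) = 1.591
Iteration 2:
  p = (7 - (-1.3)·1.591) / (3.3) = 2.748
  q = (7 - (3.4)·2.121) / (4.4) = -0.048
Iteration 3:
  p = (7 - (-1.3)·-0.048) / (3.3) = 2.102
  q = (7 - (3.4)·2.748) / (4.4) = -0.533

(2.102, -0.533)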